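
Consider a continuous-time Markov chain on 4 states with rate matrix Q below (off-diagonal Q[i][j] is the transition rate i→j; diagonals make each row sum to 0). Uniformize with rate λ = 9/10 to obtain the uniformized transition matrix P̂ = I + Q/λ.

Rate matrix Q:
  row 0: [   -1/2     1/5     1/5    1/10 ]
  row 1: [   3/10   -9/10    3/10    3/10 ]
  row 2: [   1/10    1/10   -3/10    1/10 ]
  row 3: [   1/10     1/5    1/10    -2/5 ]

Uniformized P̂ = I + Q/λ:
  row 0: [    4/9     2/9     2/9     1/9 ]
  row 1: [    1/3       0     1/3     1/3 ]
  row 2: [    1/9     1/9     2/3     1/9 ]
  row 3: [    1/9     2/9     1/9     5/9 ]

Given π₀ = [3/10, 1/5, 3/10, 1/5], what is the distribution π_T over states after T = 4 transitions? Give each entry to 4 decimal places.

t=0: π = [0.3000, 0.2000, 0.3000, 0.2000]
t=1: π = [0.2556, 0.1444, 0.3556, 0.2444]
t=2: π = [0.2284, 0.1506, 0.3691, 0.2519]
t=3: π = [0.2207, 0.1477, 0.3750, 0.2565]
t=4: π = [0.2175, 0.1477, 0.3768, 0.2579]

π = [0.2175, 0.1477, 0.3768, 0.2579]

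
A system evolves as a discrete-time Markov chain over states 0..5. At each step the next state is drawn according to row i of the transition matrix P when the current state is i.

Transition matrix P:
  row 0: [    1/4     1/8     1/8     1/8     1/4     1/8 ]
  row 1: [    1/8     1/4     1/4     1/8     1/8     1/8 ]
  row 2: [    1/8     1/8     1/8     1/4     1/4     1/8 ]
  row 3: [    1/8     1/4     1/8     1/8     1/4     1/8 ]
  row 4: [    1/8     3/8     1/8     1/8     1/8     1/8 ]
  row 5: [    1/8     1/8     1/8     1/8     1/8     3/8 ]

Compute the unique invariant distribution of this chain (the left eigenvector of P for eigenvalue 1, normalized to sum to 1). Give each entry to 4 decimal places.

π = [0.1429, 0.2148, 0.1519, 0.1440, 0.1798, 0.1667]

Balance equations π_j = Σ_i π_i·P[i][j]:
  π_0 = 1/4·π_0 + 1/8·π_1 + 1/8·π_2 + 1/8·π_3 + 1/8·π_4 + 1/8·π_5
  π_1 = 1/8·π_0 + 1/4·π_1 + 1/8·π_2 + 1/4·π_3 + 3/8·π_4 + 1/8·π_5
  π_2 = 1/8·π_0 + 1/4·π_1 + 1/8·π_2 + 1/8·π_3 + 1/8·π_4 + 1/8·π_5
  π_3 = 1/8·π_0 + 1/8·π_1 + 1/4·π_2 + 1/8·π_3 + 1/8·π_4 + 1/8·π_5
  π_4 = 1/4·π_0 + 1/8·π_1 + 1/4·π_2 + 1/4·π_3 + 1/8·π_4 + 1/8·π_5
  normalize: π_0 + π_1 + π_2 + π_3 + π_4 + π_5 = 1
Solving the linear system gives exactly π = [1/7, 2675/12453, 1891/12453, 1793/12453, 1493/8302, 1/6].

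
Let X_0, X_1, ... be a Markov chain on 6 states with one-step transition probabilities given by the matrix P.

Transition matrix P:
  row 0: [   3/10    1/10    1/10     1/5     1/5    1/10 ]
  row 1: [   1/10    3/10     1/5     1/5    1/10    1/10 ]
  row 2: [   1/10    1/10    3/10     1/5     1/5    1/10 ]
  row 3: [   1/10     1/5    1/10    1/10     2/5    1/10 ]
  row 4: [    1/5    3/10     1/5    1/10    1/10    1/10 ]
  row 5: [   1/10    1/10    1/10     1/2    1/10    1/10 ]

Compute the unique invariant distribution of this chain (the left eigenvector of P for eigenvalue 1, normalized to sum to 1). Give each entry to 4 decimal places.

π = [0.1487, 0.1964, 0.1733, 0.1918, 0.1898, 0.1000]

Balance equations π_j = Σ_i π_i·P[i][j]:
  π_0 = 3/10·π_0 + 1/10·π_1 + 1/10·π_2 + 1/10·π_3 + 1/5·π_4 + 1/10·π_5
  π_1 = 1/10·π_0 + 3/10·π_1 + 1/10·π_2 + 1/5·π_3 + 3/10·π_4 + 1/10·π_5
  π_2 = 1/10·π_0 + 1/5·π_1 + 3/10·π_2 + 1/10·π_3 + 1/5·π_4 + 1/10·π_5
  π_3 = 1/5·π_0 + 1/5·π_1 + 1/5·π_2 + 1/10·π_3 + 1/10·π_4 + 1/2·π_5
  π_4 = 1/5·π_0 + 1/10·π_1 + 1/5·π_2 + 2/5·π_3 + 1/10·π_4 + 1/10·π_5
  normalize: π_0 + π_1 + π_2 + π_3 + π_4 + π_5 = 1
Solving the linear system gives exactly π = [11957/80400, 329/1675, 13931/80400, 964/5025, 1907/10050, 1/10].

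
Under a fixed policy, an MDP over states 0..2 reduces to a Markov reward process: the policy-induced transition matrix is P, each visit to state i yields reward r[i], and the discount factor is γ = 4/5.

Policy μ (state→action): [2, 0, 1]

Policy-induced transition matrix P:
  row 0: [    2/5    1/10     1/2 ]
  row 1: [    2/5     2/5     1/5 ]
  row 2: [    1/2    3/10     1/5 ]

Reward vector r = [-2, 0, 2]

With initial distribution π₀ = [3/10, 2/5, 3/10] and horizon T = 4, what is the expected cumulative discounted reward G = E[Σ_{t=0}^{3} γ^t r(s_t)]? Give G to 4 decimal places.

G = -0.4587

t=0: π = [0.3000, 0.4000, 0.3000], E[r] = 0.0000, γ^t·E[r] = 0.000000, running G = 0.000000
t=1: π = [0.4300, 0.2800, 0.2900], E[r] = -0.2800, γ^t·E[r] = -0.224000, running G = -0.224000
t=2: π = [0.4290, 0.2420, 0.3290], E[r] = -0.2000, γ^t·E[r] = -0.128000, running G = -0.352000
t=3: π = [0.4329, 0.2384, 0.3287], E[r] = -0.2084, γ^t·E[r] = -0.106701, running G = -0.458701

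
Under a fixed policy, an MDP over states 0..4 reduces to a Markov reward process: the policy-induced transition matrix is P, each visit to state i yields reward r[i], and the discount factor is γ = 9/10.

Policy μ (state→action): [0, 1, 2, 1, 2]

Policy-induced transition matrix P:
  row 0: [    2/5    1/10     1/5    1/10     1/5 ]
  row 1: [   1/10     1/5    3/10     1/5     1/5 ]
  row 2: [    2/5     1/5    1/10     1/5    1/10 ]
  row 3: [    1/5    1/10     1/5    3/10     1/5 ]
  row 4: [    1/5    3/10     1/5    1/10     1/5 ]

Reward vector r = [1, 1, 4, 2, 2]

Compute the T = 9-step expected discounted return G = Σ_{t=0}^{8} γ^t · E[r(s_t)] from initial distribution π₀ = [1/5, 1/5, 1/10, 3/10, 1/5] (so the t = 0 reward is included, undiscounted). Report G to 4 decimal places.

t=0: π = [0.2000, 0.2000, 0.1000, 0.3000, 0.2000], E[r] = 1.8000, γ^t·E[r] = 1.800000, running G = 1.800000
t=1: π = [0.2400, 0.1700, 0.2100, 0.1900, 0.1900], E[r] = 2.0100, γ^t·E[r] = 1.809000, running G = 3.609000
t=2: π = [0.2730, 0.1760, 0.1960, 0.1760, 0.1790], E[r] = 1.9430, γ^t·E[r] = 1.573830, running G = 5.182830
t=3: π = [0.2762, 0.1730, 0.1980, 0.1724, 0.1804], E[r] = 1.9468, γ^t·E[r] = 1.419217, running G = 6.602047
t=4: π = [0.2775, 0.1732, 0.1975, 0.1716, 0.1802], E[r] = 1.9443, γ^t·E[r] = 1.275642, running G = 7.877689
t=5: π = [0.2777, 0.1731, 0.1976, 0.1714, 0.1803], E[r] = 1.9443, γ^t·E[r] = 1.148112, running G = 9.025801
t=6: π = [0.2777, 0.1731, 0.1976, 0.1713, 0.1802], E[r] = 1.9442, γ^t·E[r] = 1.033254, running G = 10.059055
t=7: π = [0.2777, 0.1731, 0.1976, 0.1713, 0.1802], E[r] = 1.9442, γ^t·E[r] = 0.929929, running G = 10.988984
t=8: π = [0.2777, 0.1731, 0.1976, 0.1713, 0.1802], E[r] = 1.9442, γ^t·E[r] = 0.836934, running G = 11.825918

G = 11.8259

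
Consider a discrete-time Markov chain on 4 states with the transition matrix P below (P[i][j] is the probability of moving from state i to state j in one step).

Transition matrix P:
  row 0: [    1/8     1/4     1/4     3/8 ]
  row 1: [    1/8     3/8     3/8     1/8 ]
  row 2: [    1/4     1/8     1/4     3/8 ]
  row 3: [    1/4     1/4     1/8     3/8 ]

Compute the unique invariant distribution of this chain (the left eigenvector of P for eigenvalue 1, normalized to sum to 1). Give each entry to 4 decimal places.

π = [0.1943, 0.2511, 0.2424, 0.3122]

Balance equations π_j = Σ_i π_i·P[i][j]:
  π_0 = 1/8·π_0 + 1/8·π_1 + 1/4·π_2 + 1/4·π_3
  π_1 = 1/4·π_0 + 3/8·π_1 + 1/8·π_2 + 1/4·π_3
  π_2 = 1/4·π_0 + 3/8·π_1 + 1/4·π_2 + 1/8·π_3
  normalize: π_0 + π_1 + π_2 + π_3 = 1
Solving the linear system gives exactly π = [89/458, 115/458, 111/458, 143/458].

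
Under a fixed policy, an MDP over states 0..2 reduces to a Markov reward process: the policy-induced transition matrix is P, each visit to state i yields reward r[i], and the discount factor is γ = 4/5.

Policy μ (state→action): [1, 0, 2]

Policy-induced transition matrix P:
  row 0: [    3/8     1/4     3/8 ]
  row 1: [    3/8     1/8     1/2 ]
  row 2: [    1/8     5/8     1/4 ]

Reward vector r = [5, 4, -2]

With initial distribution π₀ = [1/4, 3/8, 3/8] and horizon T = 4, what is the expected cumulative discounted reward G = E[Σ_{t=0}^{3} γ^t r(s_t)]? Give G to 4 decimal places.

G = 5.9895

t=0: π = [0.2500, 0.3750, 0.3750], E[r] = 2.0000, γ^t·E[r] = 2.000000, running G = 2.000000
t=1: π = [0.2813, 0.3438, 0.3750], E[r] = 2.0313, γ^t·E[r] = 1.625000, running G = 3.625000
t=2: π = [0.2813, 0.3477, 0.3711], E[r] = 2.0547, γ^t·E[r] = 1.315000, running G = 4.940000
t=3: π = [0.2822, 0.3457, 0.3721], E[r] = 2.0498, γ^t·E[r] = 1.049500, running G = 5.989500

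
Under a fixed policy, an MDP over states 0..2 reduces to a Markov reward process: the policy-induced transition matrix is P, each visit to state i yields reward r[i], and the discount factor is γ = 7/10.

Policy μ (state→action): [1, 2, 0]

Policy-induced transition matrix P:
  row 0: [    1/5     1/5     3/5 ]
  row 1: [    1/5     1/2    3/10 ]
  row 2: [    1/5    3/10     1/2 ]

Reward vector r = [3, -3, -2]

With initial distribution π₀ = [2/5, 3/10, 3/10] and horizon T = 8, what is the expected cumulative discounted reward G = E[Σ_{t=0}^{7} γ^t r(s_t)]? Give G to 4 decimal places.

G = -3.1662

t=0: π = [0.4000, 0.3000, 0.3000], E[r] = -0.3000, γ^t·E[r] = -0.300000, running G = -0.300000
t=1: π = [0.2000, 0.3200, 0.4800], E[r] = -1.3200, γ^t·E[r] = -0.924000, running G = -1.224000
t=2: π = [0.2000, 0.3440, 0.4560], E[r] = -1.3440, γ^t·E[r] = -0.658560, running G = -1.882560
t=3: π = [0.2000, 0.3488, 0.4512], E[r] = -1.3488, γ^t·E[r] = -0.462638, running G = -2.345198
t=4: π = [0.2000, 0.3498, 0.4502], E[r] = -1.3498, γ^t·E[r] = -0.324077, running G = -2.669276
t=5: π = [0.2000, 0.3500, 0.4500], E[r] = -1.3500, γ^t·E[r] = -0.226886, running G = -2.896162
t=6: π = [0.2000, 0.3500, 0.4500], E[r] = -1.3500, γ^t·E[r] = -0.158825, running G = -3.054987
t=7: π = [0.2000, 0.3500, 0.4500], E[r] = -1.3500, γ^t·E[r] = -0.111178, running G = -3.166165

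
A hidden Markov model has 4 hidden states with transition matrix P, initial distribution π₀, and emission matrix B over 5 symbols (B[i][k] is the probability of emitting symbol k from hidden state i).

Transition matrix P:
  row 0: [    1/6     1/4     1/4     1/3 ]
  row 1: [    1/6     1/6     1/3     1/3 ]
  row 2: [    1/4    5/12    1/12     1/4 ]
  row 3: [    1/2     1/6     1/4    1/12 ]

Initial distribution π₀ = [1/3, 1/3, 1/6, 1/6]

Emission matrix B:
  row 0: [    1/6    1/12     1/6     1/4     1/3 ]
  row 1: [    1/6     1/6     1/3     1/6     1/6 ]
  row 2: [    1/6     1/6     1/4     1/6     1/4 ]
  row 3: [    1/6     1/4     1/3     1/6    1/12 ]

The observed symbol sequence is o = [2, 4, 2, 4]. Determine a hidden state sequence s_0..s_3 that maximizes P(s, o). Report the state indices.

path = [3, 0, 3, 0]

t=0: δ = [5.556e-02, 1.111e-01, 4.167e-02, 5.556e-02]  (obs o_0=2)
t=1: δ = [9.259e-03, 3.086e-03, 9.259e-03, 3.086e-03]  ψ = [3, 1, 1, 1]  (obs o_1=4)
t=2: δ = [3.858e-04, 1.286e-03, 5.787e-04, 1.029e-03]  ψ = [2, 2, 0, 0]  (obs o_2=2)
t=3: δ = [1.715e-04, 4.019e-05, 1.072e-04, 3.572e-05]  ψ = [3, 2, 1, 1]  (obs o_3=4)
backtrack: best end state = 0; path = [3, 0, 3, 0]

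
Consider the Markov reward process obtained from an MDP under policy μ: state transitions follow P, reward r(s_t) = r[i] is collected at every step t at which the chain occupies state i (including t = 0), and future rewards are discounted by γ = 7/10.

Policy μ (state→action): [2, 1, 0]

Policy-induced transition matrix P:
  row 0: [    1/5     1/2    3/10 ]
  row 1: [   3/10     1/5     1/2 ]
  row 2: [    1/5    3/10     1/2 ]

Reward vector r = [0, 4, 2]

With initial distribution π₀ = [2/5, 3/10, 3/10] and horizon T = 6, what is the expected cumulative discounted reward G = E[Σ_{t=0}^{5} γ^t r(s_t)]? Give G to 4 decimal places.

G = 6.0509

t=0: π = [0.4000, 0.3000, 0.3000], E[r] = 1.8000, γ^t·E[r] = 1.800000, running G = 1.800000
t=1: π = [0.2300, 0.3500, 0.4200], E[r] = 2.2400, γ^t·E[r] = 1.568000, running G = 3.368000
t=2: π = [0.2350, 0.3110, 0.4540], E[r] = 2.1520, γ^t·E[r] = 1.054480, running G = 4.422480
t=3: π = [0.2311, 0.3159, 0.4530], E[r] = 2.1696, γ^t·E[r] = 0.744173, running G = 5.166653
t=4: π = [0.2316, 0.3146, 0.4538], E[r] = 2.1661, γ^t·E[r] = 0.520076, running G = 5.686729
t=5: π = [0.2315, 0.3149, 0.4537], E[r] = 2.1668, γ^t·E[r] = 0.364171, running G = 6.050900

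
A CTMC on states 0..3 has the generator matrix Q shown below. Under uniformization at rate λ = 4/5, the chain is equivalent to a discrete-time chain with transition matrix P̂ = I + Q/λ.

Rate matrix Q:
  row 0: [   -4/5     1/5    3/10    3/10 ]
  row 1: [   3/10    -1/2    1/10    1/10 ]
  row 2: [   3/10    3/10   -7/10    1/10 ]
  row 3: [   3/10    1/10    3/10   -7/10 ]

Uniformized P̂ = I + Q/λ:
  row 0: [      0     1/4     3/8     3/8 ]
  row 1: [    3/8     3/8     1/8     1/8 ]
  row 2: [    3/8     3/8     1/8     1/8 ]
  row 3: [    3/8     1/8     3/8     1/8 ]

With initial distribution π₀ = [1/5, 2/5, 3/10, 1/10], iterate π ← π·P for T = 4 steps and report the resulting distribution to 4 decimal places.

t=0: π = [0.2000, 0.4000, 0.3000, 0.1000]
t=1: π = [0.3000, 0.3250, 0.2000, 0.1750]
t=2: π = [0.2625, 0.2938, 0.2438, 0.2000]
t=3: π = [0.2766, 0.2922, 0.2406, 0.1906]
t=4: π = [0.2713, 0.2928, 0.2418, 0.1941]

π = [0.2713, 0.2928, 0.2418, 0.1941]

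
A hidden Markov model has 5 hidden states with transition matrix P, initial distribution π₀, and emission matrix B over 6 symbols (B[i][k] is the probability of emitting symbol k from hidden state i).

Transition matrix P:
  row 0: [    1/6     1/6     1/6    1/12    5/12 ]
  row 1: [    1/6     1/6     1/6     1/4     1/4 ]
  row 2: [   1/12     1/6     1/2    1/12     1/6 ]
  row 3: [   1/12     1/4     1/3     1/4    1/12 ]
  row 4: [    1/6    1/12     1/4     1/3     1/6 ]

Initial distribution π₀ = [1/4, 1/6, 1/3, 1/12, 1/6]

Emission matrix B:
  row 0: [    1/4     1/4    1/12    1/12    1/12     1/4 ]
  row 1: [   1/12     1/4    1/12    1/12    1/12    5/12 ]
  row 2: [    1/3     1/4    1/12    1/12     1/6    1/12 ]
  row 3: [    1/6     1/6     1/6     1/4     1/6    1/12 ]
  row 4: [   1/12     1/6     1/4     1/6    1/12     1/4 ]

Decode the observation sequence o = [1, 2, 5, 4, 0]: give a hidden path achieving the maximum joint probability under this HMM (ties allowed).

path = [2, 2, 2, 2, 2]

t=0: δ = [6.250e-02, 4.167e-02, 8.333e-02, 1.389e-02, 2.778e-02]  (obs o_0=1)
t=1: δ = [8.681e-04, 1.157e-03, 3.472e-03, 1.736e-03, 6.510e-03]  ψ = [0, 2, 2, 1, 0]  (obs o_1=2)
t=2: δ = [2.713e-04, 2.411e-04, 1.447e-04, 1.808e-04, 2.713e-04]  ψ = [4, 2, 2, 4, 4]  (obs o_2=5)
t=3: δ = [3.768e-06, 3.768e-06, 1.206e-05, 1.507e-05, 9.419e-06]  ψ = [0, 0, 2, 4, 0]  (obs o_3=4)
t=4: δ = [3.925e-07, 3.140e-07, 2.009e-06, 6.279e-07, 1.674e-07]  ψ = [4, 3, 2, 3, 2]  (obs o_4=0)
backtrack: best end state = 2; path = [2, 2, 2, 2, 2]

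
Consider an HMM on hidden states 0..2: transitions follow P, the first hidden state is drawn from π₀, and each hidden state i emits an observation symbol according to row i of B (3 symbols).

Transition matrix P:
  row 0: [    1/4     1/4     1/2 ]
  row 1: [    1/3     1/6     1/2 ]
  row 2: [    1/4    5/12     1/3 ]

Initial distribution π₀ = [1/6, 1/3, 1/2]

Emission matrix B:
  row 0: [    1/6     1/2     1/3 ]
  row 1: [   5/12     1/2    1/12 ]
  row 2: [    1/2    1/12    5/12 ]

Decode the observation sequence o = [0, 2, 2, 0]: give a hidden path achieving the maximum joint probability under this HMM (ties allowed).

path = [2, 2, 2, 1]

t=0: δ = [2.778e-02, 1.389e-01, 2.500e-01]  (obs o_0=0)
t=1: δ = [2.083e-02, 8.681e-03, 3.472e-02]  ψ = [2, 2, 2]  (obs o_1=2)
t=2: δ = [2.894e-03, 1.206e-03, 4.823e-03]  ψ = [2, 2, 2]  (obs o_2=2)
t=3: δ = [2.009e-04, 8.372e-04, 8.038e-04]  ψ = [2, 2, 2]  (obs o_3=0)
backtrack: best end state = 1; path = [2, 2, 2, 1]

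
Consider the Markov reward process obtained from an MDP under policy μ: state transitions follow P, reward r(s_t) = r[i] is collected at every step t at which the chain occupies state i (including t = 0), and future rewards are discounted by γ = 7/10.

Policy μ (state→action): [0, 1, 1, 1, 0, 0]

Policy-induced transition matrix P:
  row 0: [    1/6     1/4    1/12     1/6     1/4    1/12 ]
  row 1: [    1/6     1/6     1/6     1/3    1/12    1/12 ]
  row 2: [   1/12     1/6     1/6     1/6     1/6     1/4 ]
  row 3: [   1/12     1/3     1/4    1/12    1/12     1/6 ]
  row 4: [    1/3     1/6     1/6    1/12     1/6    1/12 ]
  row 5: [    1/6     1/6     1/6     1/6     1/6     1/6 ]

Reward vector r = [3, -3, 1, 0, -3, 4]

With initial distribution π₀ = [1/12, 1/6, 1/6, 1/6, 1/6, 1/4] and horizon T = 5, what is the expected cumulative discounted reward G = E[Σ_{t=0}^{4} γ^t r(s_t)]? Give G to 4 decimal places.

G = 0.7100

t=0: π = [0.0833, 0.1667, 0.1667, 0.1667, 0.1667, 0.2500], E[r] = 0.4167, γ^t·E[r] = 0.416667, running G = 0.416667
t=1: π = [0.1667, 0.2014, 0.1736, 0.1667, 0.1458, 0.1458], E[r] = 0.2153, γ^t·E[r] = 0.150694, running G = 0.567361
t=2: π = [0.1626, 0.2083, 0.1667, 0.1742, 0.1499, 0.1383], E[r] = 0.1331, γ^t·E[r] = 0.065220, running G = 0.632581
t=3: π = [0.1632, 0.2092, 0.1676, 0.1744, 0.1483, 0.1372], E[r] = 0.1332, γ^t·E[r] = 0.045687, running G = 0.678268
t=4: π = [0.1629, 0.2093, 0.1676, 0.1746, 0.1483, 0.1372], E[r] = 0.1323, γ^t·E[r] = 0.031763, running G = 0.710031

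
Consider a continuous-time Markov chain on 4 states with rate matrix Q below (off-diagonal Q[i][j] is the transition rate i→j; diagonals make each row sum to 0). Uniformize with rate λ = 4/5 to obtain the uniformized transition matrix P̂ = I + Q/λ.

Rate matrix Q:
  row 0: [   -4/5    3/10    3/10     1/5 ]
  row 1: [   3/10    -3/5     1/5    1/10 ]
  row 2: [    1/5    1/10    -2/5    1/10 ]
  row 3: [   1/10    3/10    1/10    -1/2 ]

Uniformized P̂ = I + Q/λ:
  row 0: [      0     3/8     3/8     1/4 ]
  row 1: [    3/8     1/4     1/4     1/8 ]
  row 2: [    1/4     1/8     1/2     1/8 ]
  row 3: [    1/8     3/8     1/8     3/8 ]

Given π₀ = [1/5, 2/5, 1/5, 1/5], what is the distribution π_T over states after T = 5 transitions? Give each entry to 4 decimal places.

t=0: π = [0.2000, 0.4000, 0.2000, 0.2000]
t=1: π = [0.2250, 0.2750, 0.3000, 0.2000]
t=2: π = [0.2031, 0.2656, 0.3281, 0.2031]
t=3: π = [0.2070, 0.2598, 0.3320, 0.2012]
t=4: π = [0.2056, 0.2595, 0.3337, 0.2012]
t=5: π = [0.2059, 0.2591, 0.3340, 0.2010]

π = [0.2059, 0.2591, 0.3340, 0.2010]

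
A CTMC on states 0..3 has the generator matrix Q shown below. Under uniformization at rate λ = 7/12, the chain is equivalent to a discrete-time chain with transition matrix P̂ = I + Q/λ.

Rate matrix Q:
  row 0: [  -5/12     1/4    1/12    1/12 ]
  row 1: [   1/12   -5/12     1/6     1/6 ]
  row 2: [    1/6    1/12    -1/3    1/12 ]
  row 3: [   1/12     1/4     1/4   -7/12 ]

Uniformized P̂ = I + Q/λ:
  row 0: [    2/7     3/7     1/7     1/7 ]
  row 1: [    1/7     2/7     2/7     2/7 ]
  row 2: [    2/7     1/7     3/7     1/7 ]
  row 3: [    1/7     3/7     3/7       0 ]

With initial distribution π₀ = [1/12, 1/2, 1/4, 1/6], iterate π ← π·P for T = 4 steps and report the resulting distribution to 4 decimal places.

t=0: π = [0.0833, 0.5000, 0.2500, 0.1667]
t=1: π = [0.1905, 0.2857, 0.3333, 0.1905]
t=2: π = [0.2177, 0.2925, 0.3333, 0.1565]
t=3: π = [0.2216, 0.2915, 0.3246, 0.1623]
t=4: π = [0.2209, 0.2942, 0.3236, 0.1613]

π = [0.2209, 0.2942, 0.3236, 0.1613]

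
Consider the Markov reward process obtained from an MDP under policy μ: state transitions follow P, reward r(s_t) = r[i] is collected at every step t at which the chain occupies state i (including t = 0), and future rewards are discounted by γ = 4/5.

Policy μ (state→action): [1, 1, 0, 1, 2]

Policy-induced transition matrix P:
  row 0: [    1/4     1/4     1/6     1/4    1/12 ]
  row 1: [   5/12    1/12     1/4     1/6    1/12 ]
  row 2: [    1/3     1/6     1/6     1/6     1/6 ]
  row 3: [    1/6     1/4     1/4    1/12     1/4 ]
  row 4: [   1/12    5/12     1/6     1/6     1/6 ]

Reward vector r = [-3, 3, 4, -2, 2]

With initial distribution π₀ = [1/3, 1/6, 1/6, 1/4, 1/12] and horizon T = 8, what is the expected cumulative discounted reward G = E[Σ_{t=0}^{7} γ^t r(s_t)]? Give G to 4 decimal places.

G = 1.7588

t=0: π = [0.3333, 0.1667, 0.1667, 0.2500, 0.0833], E[r] = -0.1667, γ^t·E[r] = -0.166667, running G = -0.166667
t=1: π = [0.2569, 0.2222, 0.2014, 0.1736, 0.1458], E[r] = 0.6458, γ^t·E[r] = 0.516667, running G = 0.350000
t=2: π = [0.2650, 0.2205, 0.1997, 0.1736, 0.1412], E[r] = 0.6001, γ^t·E[r] = 0.384074, running G = 0.734074
t=3: π = [0.2654, 0.2201, 0.1995, 0.1743, 0.1407], E[r] = 0.5951, γ^t·E[r] = 0.304691, running G = 1.038765
t=4: π = [0.2653, 0.2201, 0.1995, 0.1743, 0.1407], E[r] = 0.5954, γ^t·E[r] = 0.243888, running G = 1.282653
t=5: π = [0.2653, 0.2201, 0.1995, 0.1743, 0.1407], E[r] = 0.5955, γ^t·E[r] = 0.195125, running G = 1.477779
t=6: π = [0.2653, 0.2201, 0.1995, 0.1743, 0.1407], E[r] = 0.5955, γ^t·E[r] = 0.156100, running G = 1.633878
t=7: π = [0.2653, 0.2201, 0.1995, 0.1743, 0.1407], E[r] = 0.5955, γ^t·E[r] = 0.124880, running G = 1.758758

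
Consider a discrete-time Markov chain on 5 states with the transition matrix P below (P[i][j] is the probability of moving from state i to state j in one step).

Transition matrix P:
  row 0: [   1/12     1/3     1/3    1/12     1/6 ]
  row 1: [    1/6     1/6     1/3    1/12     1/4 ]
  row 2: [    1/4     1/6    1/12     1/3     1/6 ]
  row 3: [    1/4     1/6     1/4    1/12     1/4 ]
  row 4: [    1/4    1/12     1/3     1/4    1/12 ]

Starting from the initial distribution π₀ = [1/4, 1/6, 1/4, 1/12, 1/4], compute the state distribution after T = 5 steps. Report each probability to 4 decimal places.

t=0: π = [0.2500, 0.1667, 0.2500, 0.0833, 0.2500]
t=1: π = [0.1944, 0.1875, 0.2639, 0.1875, 0.1667]
t=2: π = [0.2020, 0.1852, 0.2517, 0.1771, 0.1840]
t=3: π = [0.2009, 0.1850, 0.2556, 0.1769, 0.1815]
t=4: π = [0.2011, 0.1850, 0.2547, 0.1775, 0.1817]
t=5: π = [0.2011, 0.1850, 0.2549, 0.1773, 0.1817]

π = [0.2011, 0.1850, 0.2549, 0.1773, 0.1817]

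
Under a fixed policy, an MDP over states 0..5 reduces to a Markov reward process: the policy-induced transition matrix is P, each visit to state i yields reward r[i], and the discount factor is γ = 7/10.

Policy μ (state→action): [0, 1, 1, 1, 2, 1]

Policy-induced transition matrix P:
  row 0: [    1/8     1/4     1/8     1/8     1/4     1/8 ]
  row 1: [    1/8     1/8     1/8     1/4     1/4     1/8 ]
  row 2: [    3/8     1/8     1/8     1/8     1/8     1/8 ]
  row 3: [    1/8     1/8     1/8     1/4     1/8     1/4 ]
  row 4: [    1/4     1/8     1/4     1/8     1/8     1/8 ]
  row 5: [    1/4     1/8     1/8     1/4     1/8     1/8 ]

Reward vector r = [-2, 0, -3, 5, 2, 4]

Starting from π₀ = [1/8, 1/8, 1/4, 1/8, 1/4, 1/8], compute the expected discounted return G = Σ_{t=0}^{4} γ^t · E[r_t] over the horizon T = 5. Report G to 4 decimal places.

G = 2.2659

t=0: π = [0.1250, 0.1250, 0.2500, 0.1250, 0.2500, 0.1250], E[r] = 0.6250, γ^t·E[r] = 0.625000, running G = 0.625000
t=1: π = [0.2344, 0.1406, 0.1563, 0.1719, 0.1563, 0.1406], E[r] = 0.7969, γ^t·E[r] = 0.557813, running G = 1.182813
t=2: π = [0.2012, 0.1543, 0.1445, 0.1816, 0.1719, 0.1465], E[r] = 1.0020, γ^t·E[r] = 0.490957, running G = 1.673770
t=3: π = [0.2009, 0.1501, 0.1465, 0.1853, 0.1694, 0.1477], E[r] = 1.0149, γ^t·E[r] = 0.348108, running G = 2.021878
t=4: π = [0.2013, 0.1501, 0.1462, 0.1854, 0.1689, 0.1482], E[r] = 1.0163, γ^t·E[r] = 0.244020, running G = 2.265898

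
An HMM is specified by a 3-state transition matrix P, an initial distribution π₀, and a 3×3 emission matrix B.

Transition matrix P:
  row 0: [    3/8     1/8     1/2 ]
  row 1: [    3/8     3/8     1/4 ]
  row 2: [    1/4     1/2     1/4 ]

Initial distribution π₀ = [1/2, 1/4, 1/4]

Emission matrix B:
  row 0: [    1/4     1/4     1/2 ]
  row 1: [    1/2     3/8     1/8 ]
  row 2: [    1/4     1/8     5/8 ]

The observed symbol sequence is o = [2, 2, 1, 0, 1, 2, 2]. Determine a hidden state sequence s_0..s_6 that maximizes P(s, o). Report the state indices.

t=0: δ = [2.500e-01, 3.125e-02, 1.562e-01]  (obs o_0=2)
t=1: δ = [4.688e-02, 9.766e-03, 7.812e-02]  ψ = [0, 2, 0]  (obs o_1=2)
t=2: δ = [4.883e-03, 1.465e-02, 2.930e-03]  ψ = [2, 2, 0]  (obs o_2=1)
t=3: δ = [1.373e-03, 2.747e-03, 9.155e-04]  ψ = [1, 1, 1]  (obs o_3=0)
t=4: δ = [2.575e-04, 3.862e-04, 8.583e-05]  ψ = [1, 1, 0]  (obs o_4=1)
t=5: δ = [7.242e-05, 1.810e-05, 8.047e-05]  ψ = [1, 1, 0]  (obs o_5=2)
t=6: δ = [1.358e-05, 5.029e-06, 2.263e-05]  ψ = [0, 2, 0]  (obs o_6=2)
backtrack: best end state = 2; path = [0, 2, 1, 1, 1, 0, 2]

path = [0, 2, 1, 1, 1, 0, 2]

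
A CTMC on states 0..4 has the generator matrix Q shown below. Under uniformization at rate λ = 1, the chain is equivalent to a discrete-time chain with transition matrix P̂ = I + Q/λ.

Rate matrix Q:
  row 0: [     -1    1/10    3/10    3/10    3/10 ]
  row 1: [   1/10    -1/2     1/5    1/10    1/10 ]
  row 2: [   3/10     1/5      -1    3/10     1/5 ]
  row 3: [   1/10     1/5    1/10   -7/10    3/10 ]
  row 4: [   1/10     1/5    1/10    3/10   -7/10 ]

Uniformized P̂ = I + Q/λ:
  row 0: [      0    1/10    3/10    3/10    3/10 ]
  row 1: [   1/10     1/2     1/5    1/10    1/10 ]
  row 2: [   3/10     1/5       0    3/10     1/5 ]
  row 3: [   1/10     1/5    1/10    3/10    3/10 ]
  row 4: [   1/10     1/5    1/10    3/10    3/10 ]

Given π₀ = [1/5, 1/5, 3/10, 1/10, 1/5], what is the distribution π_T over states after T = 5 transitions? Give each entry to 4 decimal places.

t=0: π = [0.2000, 0.2000, 0.3000, 0.1000, 0.2000]
t=1: π = [0.1400, 0.2400, 0.1300, 0.2600, 0.2300]
t=2: π = [0.1120, 0.2580, 0.1390, 0.2520, 0.2390]
t=3: π = [0.1166, 0.2662, 0.1343, 0.2484, 0.2345]
t=4: π = [0.1152, 0.2682, 0.1365, 0.2468, 0.2333]
t=5: π = [0.1158, 0.2689, 0.1362, 0.2464, 0.2327]

π = [0.1158, 0.2689, 0.1362, 0.2464, 0.2327]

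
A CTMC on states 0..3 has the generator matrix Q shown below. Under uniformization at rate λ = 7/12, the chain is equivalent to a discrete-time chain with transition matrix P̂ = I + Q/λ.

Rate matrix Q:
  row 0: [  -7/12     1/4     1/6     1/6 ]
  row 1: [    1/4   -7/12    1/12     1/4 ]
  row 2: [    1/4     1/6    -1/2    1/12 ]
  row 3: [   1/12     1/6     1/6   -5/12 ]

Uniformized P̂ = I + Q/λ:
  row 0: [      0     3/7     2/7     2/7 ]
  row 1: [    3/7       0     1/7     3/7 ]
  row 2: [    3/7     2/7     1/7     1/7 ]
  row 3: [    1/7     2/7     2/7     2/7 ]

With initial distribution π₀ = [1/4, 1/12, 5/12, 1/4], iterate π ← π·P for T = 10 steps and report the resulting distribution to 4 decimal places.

π = [0.2420, 0.2491, 0.2188, 0.2900]

t=0: π = [0.2500, 0.0833, 0.4167, 0.2500]
t=1: π = [0.2500, 0.2976, 0.2143, 0.2381]
t=2: π = [0.2534, 0.2364, 0.2126, 0.2976]
t=3: π = [0.2349, 0.2544, 0.2216, 0.2891]
t=4: π = [0.2453, 0.2466, 0.2177, 0.2904]
t=5: π = [0.2405, 0.2503, 0.2194, 0.2898]
t=6: π = [0.2427, 0.2486, 0.2186, 0.2901]
t=7: π = [0.2417, 0.2494, 0.2190, 0.2900]
t=8: π = [0.2421, 0.2490, 0.2188, 0.2901]
t=9: π = [0.2419, 0.2492, 0.2189, 0.2900]
t=10: π = [0.2420, 0.2491, 0.2188, 0.2900]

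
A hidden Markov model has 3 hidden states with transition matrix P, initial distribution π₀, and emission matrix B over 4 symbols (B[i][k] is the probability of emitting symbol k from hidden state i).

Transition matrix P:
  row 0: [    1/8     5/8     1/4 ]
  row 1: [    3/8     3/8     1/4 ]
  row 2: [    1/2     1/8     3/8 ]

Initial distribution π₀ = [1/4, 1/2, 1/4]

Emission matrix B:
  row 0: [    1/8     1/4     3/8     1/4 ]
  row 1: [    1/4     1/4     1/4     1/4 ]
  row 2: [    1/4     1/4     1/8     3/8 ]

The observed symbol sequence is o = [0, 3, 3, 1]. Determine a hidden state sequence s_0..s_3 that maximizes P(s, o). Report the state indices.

t=0: δ = [3.125e-02, 1.250e-01, 6.250e-02]  (obs o_0=0)
t=1: δ = [1.172e-02, 1.172e-02, 1.172e-02]  ψ = [1, 1, 1]  (obs o_1=3)
t=2: δ = [1.465e-03, 1.831e-03, 1.648e-03]  ψ = [2, 0, 2]  (obs o_2=3)
t=3: δ = [2.060e-04, 2.289e-04, 1.545e-04]  ψ = [2, 0, 2]  (obs o_3=1)
backtrack: best end state = 1; path = [1, 2, 0, 1]

path = [1, 2, 0, 1]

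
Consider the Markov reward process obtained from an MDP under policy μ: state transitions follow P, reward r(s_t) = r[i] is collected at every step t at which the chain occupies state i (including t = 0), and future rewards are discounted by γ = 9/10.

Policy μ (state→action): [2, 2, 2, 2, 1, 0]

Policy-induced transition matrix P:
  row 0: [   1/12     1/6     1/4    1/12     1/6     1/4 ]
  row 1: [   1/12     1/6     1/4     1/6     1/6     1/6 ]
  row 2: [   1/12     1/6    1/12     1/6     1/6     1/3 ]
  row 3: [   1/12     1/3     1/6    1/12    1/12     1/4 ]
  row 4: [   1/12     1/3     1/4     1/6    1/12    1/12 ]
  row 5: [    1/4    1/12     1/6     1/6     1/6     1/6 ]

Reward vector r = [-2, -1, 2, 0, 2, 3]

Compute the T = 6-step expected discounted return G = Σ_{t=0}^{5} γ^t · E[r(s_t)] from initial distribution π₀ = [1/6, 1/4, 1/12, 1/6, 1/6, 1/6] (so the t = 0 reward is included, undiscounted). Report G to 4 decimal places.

t=0: π = [0.1667, 0.2500, 0.0833, 0.1667, 0.1667, 0.1667], E[r] = 0.4167, γ^t·E[r] = 0.416667, running G = 0.416667
t=1: π = [0.1111, 0.2083, 0.2083, 0.1389, 0.1389, 0.1944], E[r] = 0.8472, γ^t·E[r] = 0.762500, running G = 1.179167
t=2: π = [0.1157, 0.1968, 0.1875, 0.1458, 0.1435, 0.2106], E[r] = 0.8657, γ^t·E[r] = 0.701250, running G = 1.880417
t=3: π = [0.1184, 0.1973, 0.1890, 0.1449, 0.1426, 0.2078], E[r] = 0.8522, γ^t·E[r] = 0.621281, running G = 2.501698
t=4: π = [0.1180, 0.1973, 0.1891, 0.1447, 0.1427, 0.2082], E[r] = 0.8552, γ^t·E[r] = 0.561083, running G = 3.062781
t=5: π = [0.1180, 0.1972, 0.1891, 0.1448, 0.1427, 0.2082], E[r] = 0.8548, γ^t·E[r] = 0.504757, running G = 3.567538

G = 3.5675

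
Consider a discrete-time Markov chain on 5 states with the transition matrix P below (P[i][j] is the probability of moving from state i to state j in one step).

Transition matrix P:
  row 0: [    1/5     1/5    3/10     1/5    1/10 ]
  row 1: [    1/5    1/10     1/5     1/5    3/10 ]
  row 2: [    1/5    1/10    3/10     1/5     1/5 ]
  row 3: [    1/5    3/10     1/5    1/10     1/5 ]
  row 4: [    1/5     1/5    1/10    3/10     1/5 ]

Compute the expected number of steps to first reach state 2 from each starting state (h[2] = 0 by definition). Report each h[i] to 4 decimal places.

First-step conditioning: h[2] = 0; for i ≠ 2, h[i] = 1 + Σ_k P[i][k]·h[k].
  h[0] = 1 + 1/5·h[0] + 1/5·h[1] + 1/5·h[3] + 1/10·h[4]
  h[1] = 1 + 1/5·h[0] + 1/10·h[1] + 1/5·h[3] + 3/10·h[4]
  h[3] = 1 + 1/5·h[0] + 3/10·h[1] + 1/10·h[3] + 1/5·h[4]
  h[4] = 1 + 1/5·h[0] + 1/5·h[1] + 3/10·h[3] + 1/5·h[4]
Solving the 4×4 linear system over states ≠ 2 gives exactly h = [5380/1209, 6100/1209, 0, 6050/1209, 6650/1209] (h[2] = 0 is the target).

h = [4.4500, 5.0455, 0.0000, 5.0041, 5.5004]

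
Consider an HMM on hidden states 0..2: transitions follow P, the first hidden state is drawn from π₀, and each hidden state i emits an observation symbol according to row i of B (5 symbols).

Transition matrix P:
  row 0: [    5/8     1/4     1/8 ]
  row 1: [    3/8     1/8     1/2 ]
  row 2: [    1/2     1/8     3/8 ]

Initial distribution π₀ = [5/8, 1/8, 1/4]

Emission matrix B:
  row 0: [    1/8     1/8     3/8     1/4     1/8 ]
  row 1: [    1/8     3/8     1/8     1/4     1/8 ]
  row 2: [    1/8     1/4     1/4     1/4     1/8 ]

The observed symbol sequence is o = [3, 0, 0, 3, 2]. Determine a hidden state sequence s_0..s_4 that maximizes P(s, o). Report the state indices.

path = [0, 0, 0, 0, 0]

t=0: δ = [1.562e-01, 3.125e-02, 6.250e-02]  (obs o_0=3)
t=1: δ = [1.221e-02, 4.883e-03, 2.930e-03]  ψ = [0, 0, 2]  (obs o_1=0)
t=2: δ = [9.537e-04, 3.815e-04, 3.052e-04]  ψ = [0, 0, 1]  (obs o_2=0)
t=3: δ = [1.490e-04, 5.960e-05, 4.768e-05]  ψ = [0, 0, 1]  (obs o_3=3)
t=4: δ = [3.492e-05, 4.657e-06, 7.451e-06]  ψ = [0, 0, 1]  (obs o_4=2)
backtrack: best end state = 0; path = [0, 0, 0, 0, 0]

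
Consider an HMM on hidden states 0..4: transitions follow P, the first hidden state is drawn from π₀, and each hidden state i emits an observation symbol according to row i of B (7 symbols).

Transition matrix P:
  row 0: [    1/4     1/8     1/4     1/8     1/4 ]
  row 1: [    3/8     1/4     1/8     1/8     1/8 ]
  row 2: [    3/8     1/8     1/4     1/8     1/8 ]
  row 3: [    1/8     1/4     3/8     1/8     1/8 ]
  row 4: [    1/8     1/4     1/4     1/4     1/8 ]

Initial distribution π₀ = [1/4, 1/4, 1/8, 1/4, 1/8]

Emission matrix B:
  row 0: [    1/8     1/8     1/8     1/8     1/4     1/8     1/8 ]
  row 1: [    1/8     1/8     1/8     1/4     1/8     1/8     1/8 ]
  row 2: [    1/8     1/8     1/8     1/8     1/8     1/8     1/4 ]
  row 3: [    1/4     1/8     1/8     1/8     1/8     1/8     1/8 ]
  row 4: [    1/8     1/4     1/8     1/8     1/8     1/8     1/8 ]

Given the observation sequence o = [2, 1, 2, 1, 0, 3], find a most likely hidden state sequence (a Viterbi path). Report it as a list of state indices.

t=0: δ = [3.125e-02, 3.125e-02, 1.562e-02, 3.125e-02, 1.562e-02]  (obs o_0=2)
t=1: δ = [1.465e-03, 9.766e-04, 1.465e-03, 4.883e-04, 1.953e-03]  ψ = [1, 1, 3, 0, 0]  (obs o_1=1)
t=2: δ = [6.866e-05, 6.104e-05, 6.104e-05, 6.104e-05, 4.578e-05]  ψ = [2, 4, 4, 4, 0]  (obs o_2=2)
t=3: δ = [2.861e-06, 1.907e-06, 2.861e-06, 1.431e-06, 4.292e-06]  ψ = [1, 1, 3, 4, 0]  (obs o_3=1)
t=4: δ = [1.341e-07, 1.341e-07, 1.341e-07, 2.682e-07, 8.941e-08]  ψ = [2, 4, 4, 4, 0]  (obs o_4=0)
t=5: δ = [6.286e-09, 1.676e-08, 1.257e-08, 4.191e-09, 4.191e-09]  ψ = [1, 3, 3, 3, 0]  (obs o_5=3)
backtrack: best end state = 1; path = [3, 2, 0, 4, 3, 1]

path = [3, 2, 0, 4, 3, 1]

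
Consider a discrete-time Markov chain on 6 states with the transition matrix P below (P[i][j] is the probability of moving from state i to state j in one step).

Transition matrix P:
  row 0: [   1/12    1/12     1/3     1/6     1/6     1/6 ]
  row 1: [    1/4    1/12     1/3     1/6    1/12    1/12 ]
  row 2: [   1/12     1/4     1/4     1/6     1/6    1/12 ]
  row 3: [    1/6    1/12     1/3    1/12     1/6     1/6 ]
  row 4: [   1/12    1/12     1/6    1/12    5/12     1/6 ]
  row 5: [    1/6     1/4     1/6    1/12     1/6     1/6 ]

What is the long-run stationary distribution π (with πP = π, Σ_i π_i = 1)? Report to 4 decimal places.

π = [0.1298, 0.1481, 0.2556, 0.1278, 0.2058, 0.1330]

Balance equations π_j = Σ_i π_i·P[i][j]:
  π_0 = 1/12·π_0 + 1/4·π_1 + 1/12·π_2 + 1/6·π_3 + 1/12·π_4 + 1/6·π_5
  π_1 = 1/12·π_0 + 1/12·π_1 + 1/4·π_2 + 1/12·π_3 + 1/12·π_4 + 1/4·π_5
  π_2 = 1/3·π_0 + 1/3·π_1 + 1/4·π_2 + 1/3·π_3 + 1/6·π_4 + 1/6·π_5
  π_3 = 1/6·π_0 + 1/6·π_1 + 1/6·π_2 + 1/12·π_3 + 1/12·π_4 + 1/12·π_5
  π_4 = 1/6·π_0 + 1/12·π_1 + 1/6·π_2 + 1/6·π_3 + 5/12·π_4 + 1/6·π_5
  normalize: π_0 + π_1 + π_2 + π_3 + π_4 + π_5 = 1
Solving the linear system gives exactly π = [99/763, 113/763, 195/763, 195/1526, 157/763, 29/218].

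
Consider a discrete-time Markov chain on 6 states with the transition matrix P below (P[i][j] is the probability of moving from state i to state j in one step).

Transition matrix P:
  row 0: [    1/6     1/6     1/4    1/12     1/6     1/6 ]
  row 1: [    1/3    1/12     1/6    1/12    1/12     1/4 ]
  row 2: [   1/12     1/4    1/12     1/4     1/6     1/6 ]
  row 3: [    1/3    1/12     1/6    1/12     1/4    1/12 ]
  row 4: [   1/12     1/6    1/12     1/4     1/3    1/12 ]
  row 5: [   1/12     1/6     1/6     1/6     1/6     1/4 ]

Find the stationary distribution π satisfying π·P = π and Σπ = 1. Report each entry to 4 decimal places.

Balance equations π_j = Σ_i π_i·P[i][j]:
  π_0 = 1/6·π_0 + 1/3·π_1 + 1/12·π_2 + 1/3·π_3 + 1/12·π_4 + 1/12·π_5
  π_1 = 1/6·π_0 + 1/12·π_1 + 1/4·π_2 + 1/12·π_3 + 1/6·π_4 + 1/6·π_5
  π_2 = 1/4·π_0 + 1/6·π_1 + 1/12·π_2 + 1/6·π_3 + 1/12·π_4 + 1/6·π_5
  π_3 = 1/12·π_0 + 1/12·π_1 + 1/4·π_2 + 1/12·π_3 + 1/4·π_4 + 1/6·π_5
  π_4 = 1/6·π_0 + 1/12·π_1 + 1/6·π_2 + 1/4·π_3 + 1/3·π_4 + 1/6·π_5
  normalize: π_0 + π_1 + π_2 + π_3 + π_4 + π_5 = 1
Solving the linear system gives exactly π = [21221/121099, 18596/121099, 18398/121099, 18848/121099, 24245/121099, 19791/121099].

π = [0.1752, 0.1536, 0.1519, 0.1556, 0.2002, 0.1634]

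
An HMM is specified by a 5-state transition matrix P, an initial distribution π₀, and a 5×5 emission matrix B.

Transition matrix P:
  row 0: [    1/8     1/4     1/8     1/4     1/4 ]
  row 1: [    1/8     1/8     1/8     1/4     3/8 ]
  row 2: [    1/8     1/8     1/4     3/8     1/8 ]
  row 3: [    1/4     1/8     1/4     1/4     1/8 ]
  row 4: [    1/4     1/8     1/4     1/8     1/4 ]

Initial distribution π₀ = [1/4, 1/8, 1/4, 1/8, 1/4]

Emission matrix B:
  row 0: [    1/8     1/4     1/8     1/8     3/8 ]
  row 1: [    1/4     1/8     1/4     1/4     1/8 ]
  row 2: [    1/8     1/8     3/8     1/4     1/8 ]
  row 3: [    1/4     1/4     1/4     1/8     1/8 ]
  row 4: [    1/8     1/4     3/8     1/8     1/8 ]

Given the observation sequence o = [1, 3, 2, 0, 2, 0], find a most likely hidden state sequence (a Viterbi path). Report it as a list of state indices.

path = [4, 2, 2, 3, 2, 3]

t=0: δ = [6.250e-02, 1.562e-02, 3.125e-02, 3.125e-02, 6.250e-02]  (obs o_0=1)
t=1: δ = [1.953e-03, 3.906e-03, 3.906e-03, 1.953e-03, 1.953e-03]  ψ = [4, 0, 4, 0, 0]  (obs o_1=3)
t=2: δ = [6.104e-05, 1.221e-04, 3.662e-04, 3.662e-04, 5.493e-04]  ψ = [1, 0, 2, 2, 1]  (obs o_2=2)
t=3: δ = [1.717e-05, 1.717e-05, 1.717e-05, 3.433e-05, 1.717e-05]  ψ = [4, 4, 4, 2, 4]  (obs o_3=0)
t=4: δ = [1.073e-06, 1.073e-06, 3.219e-06, 2.146e-06, 2.414e-06]  ψ = [3, 0, 3, 3, 1]  (obs o_4=2)
t=5: δ = [7.544e-08, 1.006e-07, 1.006e-07, 3.017e-07, 7.544e-08]  ψ = [4, 2, 2, 2, 4]  (obs o_5=0)
backtrack: best end state = 3; path = [4, 2, 2, 3, 2, 3]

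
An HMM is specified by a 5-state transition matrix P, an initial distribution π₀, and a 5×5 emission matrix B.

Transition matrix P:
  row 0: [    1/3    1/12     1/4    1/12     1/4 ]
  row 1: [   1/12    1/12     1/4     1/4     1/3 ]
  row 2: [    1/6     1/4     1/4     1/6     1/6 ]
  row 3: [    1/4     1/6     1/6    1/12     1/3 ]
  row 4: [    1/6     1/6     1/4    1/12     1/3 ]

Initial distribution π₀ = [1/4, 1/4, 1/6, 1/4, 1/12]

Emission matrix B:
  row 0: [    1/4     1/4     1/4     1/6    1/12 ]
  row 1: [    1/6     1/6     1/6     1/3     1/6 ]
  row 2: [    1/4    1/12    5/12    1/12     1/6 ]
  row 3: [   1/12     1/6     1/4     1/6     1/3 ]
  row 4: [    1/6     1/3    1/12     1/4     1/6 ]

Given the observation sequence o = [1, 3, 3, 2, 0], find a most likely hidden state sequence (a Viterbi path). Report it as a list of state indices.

t=0: δ = [6.250e-02, 4.167e-02, 1.389e-02, 4.167e-02, 2.778e-02]  (obs o_0=1)
t=1: δ = [3.472e-03, 2.315e-03, 1.302e-03, 1.736e-03, 3.906e-03]  ψ = [0, 3, 0, 1, 0]  (obs o_1=3)
t=2: δ = [1.929e-04, 2.170e-04, 8.138e-05, 9.645e-05, 3.255e-04]  ψ = [0, 4, 4, 1, 4]  (obs o_2=3)
t=3: δ = [1.608e-05, 9.042e-06, 3.391e-05, 1.356e-05, 9.042e-06]  ψ = [0, 4, 4, 1, 4]  (obs o_3=2)
t=4: δ = [1.413e-06, 1.413e-06, 2.119e-06, 4.710e-07, 9.419e-07]  ψ = [2, 2, 2, 2, 2]  (obs o_4=0)
backtrack: best end state = 2; path = [0, 4, 4, 2, 2]

path = [0, 4, 4, 2, 2]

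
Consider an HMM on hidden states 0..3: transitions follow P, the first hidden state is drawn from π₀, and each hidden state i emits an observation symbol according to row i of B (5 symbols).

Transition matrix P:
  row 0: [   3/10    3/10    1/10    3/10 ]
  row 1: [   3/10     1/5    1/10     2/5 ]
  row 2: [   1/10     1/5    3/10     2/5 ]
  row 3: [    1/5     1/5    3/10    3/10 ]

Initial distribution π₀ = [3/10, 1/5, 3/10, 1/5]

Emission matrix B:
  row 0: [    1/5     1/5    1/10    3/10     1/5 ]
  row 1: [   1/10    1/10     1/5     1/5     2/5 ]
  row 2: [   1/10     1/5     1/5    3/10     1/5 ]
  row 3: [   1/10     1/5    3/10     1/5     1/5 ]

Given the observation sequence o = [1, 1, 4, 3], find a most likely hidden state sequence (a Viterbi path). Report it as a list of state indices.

t=0: δ = [6.000e-02, 2.000e-02, 6.000e-02, 4.000e-02]  (obs o_0=1)
t=1: δ = [3.600e-03, 1.800e-03, 3.600e-03, 4.800e-03]  ψ = [0, 0, 2, 2]  (obs o_1=1)
t=2: δ = [2.160e-04, 4.320e-04, 2.880e-04, 2.880e-04]  ψ = [0, 0, 3, 2]  (obs o_2=4)
t=3: δ = [3.888e-05, 1.728e-05, 2.592e-05, 3.456e-05]  ψ = [1, 1, 2, 1]  (obs o_3=3)
backtrack: best end state = 0; path = [0, 0, 1, 0]

path = [0, 0, 1, 0]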